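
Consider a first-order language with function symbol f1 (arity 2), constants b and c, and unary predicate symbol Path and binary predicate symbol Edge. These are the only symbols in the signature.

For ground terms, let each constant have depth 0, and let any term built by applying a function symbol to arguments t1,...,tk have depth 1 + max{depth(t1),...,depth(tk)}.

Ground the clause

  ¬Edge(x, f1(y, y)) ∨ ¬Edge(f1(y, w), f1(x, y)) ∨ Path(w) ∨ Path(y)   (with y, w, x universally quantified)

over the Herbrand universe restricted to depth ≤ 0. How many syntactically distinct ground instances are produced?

8

Ground terms of depth ≤ 0:
  If N_k denotes the number of depth-≤k ground terms, the 2 constants give N_0 = 2, and each function symbol of arity r contributes N_{k-1}^r new terms at level k: N_k = 2 + N_{k-1}^2.
  N_0 = 2
  Explicitly: b, c.
So there are 2 ground terms available for substitution.
The body mentions every one of the 3 quantified variables; since ground terms form a free algebra, no two substitutions collapse to the same formula.
Number of ground instances = 2^3 = 8.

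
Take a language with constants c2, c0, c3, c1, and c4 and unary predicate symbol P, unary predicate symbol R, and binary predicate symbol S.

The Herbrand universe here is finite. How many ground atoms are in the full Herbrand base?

35

With no function symbols, the Herbrand universe is just the 5 constants.
Ground atoms per predicate: P: 5, R: 5, S: 5^2 = 25.
Herbrand base size = 5 + 5 + 25 = 35.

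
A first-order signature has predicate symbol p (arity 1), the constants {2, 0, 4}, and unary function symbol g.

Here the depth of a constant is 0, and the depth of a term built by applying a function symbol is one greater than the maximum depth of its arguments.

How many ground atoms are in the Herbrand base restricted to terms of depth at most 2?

First count ground terms of depth ≤ 2.
Write N_k for the number of ground terms of depth ≤ k. A term of depth ≤ k is either a constant or a function symbol applied to arguments of depth ≤ k−1, so N_k = 3 + N_{k-1}.
N_0 = 3
N_1 = 3 + 3 = 6
N_2 = 3 + 6 = 9
Explicitly: 2, 0, 4, g(2), g(0), g(4), g(g(2)), g(g(0)), g(g(4)).
So |H| = 9.
Each predicate of arity r yields |H|^r ground atoms (one per choice of an r-tuple from H):
  p: 9
Total ground atoms: 9.

9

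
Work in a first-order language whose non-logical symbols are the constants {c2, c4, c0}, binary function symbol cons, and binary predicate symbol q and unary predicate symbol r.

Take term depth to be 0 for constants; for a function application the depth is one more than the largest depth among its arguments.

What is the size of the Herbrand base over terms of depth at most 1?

First count ground terms of depth ≤ 1.
If N_k denotes the number of depth-≤k ground terms, the 3 constants give N_0 = 3, and each function symbol of arity r contributes N_{k-1}^r new terms at level k: N_k = 3 + N_{k-1}^2.
N_0 = 3
N_1 = 3 + 3^2 = 12
Explicitly: c2, c4, c0, cons(c2, c2), cons(c2, c4), cons(c2, c0), cons(c4, c2), cons(c4, c4), cons(c4, c0), cons(c0, c2), cons(c0, c4), cons(c0, c0).
So |H| = 12.
Ground atoms are formed by filling each argument slot of a predicate with a term from H, so an r-ary predicate gives |H|^r atoms:
  q: 12^2 = 144;  r: 12
Total ground atoms: 144 + 12 = 156.

156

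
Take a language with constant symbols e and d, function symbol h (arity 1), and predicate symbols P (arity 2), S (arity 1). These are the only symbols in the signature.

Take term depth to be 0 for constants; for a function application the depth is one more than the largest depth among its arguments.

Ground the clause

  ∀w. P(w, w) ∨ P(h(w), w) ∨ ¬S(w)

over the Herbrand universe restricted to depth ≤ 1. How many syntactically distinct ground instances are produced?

Ground terms of depth ≤ 1:
  Write N_k for the number of ground terms of depth ≤ k. A term of depth ≤ k is either a constant or a function symbol applied to arguments of depth ≤ k−1, so N_k = 2 + N_{k-1}.
  N_0 = 2
  N_1 = 2 + 2 = 4
  Explicitly: e, d, h(e), h(d).
So there are 4 ground terms available for substitution.
The clause has 1 distinct variable (w), which appears in the body. In the free term algebra distinct substitutions yield syntactically distinct ground instances.
Number of ground instances = 4.

4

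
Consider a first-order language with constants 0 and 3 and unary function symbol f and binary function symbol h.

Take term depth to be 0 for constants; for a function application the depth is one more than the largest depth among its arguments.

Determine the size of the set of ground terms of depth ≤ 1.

8

Let N_k count ground terms of depth at most k. Each non-constant term of depth ≤ k is some function symbol applied to depth-≤(k−1) arguments, giving N_k = 2 + N_{k-1} + N_{k-1}^2.
N_0 = 2
N_1 = 2 + 2 + 2^2 = 8
Explicitly: 0, 3, f(0), f(3), h(0, 0), h(0, 3), h(3, 0), h(3, 3).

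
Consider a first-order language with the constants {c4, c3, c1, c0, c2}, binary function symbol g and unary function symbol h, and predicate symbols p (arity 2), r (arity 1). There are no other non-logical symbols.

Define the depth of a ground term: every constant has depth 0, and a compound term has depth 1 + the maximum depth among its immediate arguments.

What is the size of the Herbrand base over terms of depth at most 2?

1601490

First count ground terms of depth ≤ 2.
If N_k denotes the number of depth-≤k ground terms, the 5 constants give N_0 = 5, and each function symbol of arity r contributes N_{k-1}^r new terms at level k: N_k = 5 + N_{k-1}^2 + N_{k-1}.
N_0 = 5
N_1 = 5 + 5^2 + 5 = 35
N_2 = 5 + 35^2 + 35 = 1265
So |H| = 1265.
Each predicate of arity r yields |H|^r ground atoms (one per choice of an r-tuple from H):
  p: 1265^2 = 1600225;  r: 1265
Total ground atoms: 1600225 + 1265 = 1601490.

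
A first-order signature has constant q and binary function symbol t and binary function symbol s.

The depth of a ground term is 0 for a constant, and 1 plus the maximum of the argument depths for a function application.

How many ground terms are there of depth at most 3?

Count level by level. With function symbols t/2, s/2, the terms of depth ≤ k are the 1 constant together with each function applied to depth-≤(k−1) tuples, so N_k = 1 + N_{k-1}^2 + N_{k-1}^2.
N_0 = 1
N_1 = 1 + 1^2 + 1^2 = 3
N_2 = 1 + 3^2 + 3^2 = 19
N_3 = 1 + 19^2 + 19^2 = 723

723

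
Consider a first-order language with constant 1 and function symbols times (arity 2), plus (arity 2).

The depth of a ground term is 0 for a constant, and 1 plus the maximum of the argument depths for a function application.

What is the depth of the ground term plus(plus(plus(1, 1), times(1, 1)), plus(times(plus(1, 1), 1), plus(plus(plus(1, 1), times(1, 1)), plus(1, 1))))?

depth(plus(1, 1)) = 1 + max(0, 0) = 1
depth(times(1, 1)) = 1 + max(0, 0) = 1
depth(plus(plus(1, 1), times(1, 1))) = 1 + max(1, 1) = 2
depth(times(plus(1, 1), 1)) = 1 + max(1, 0) = 2
depth(plus(plus(plus(1, 1), times(1, 1)), plus(1, 1))) = 1 + max(2, 1) = 3
depth(plus(times(plus(1, 1), 1), plus(plus(plus(1, 1), times(1, 1)), plus(1, 1)))) = 1 + max(2, 3) = 4
depth(plus(plus(plus(1, 1), times(1, 1)), plus(times(plus(1, 1), 1), plus(plus(plus(1, 1), times(1, 1)), plus(1, 1))))) = 1 + max(2, 4) = 5

5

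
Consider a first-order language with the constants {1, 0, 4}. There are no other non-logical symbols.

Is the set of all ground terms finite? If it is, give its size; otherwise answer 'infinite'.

3

There are no function symbols, so every ground term is one of the 3 constants.
The Herbrand universe is {1, 0, 4}, which is finite with 3 elements.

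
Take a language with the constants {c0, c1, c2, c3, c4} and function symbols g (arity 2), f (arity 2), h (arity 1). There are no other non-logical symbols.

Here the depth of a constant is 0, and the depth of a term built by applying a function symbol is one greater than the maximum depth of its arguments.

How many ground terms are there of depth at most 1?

Write N_k for the number of ground terms of depth ≤ k. A term of depth ≤ k is either a constant or a function symbol applied to arguments of depth ≤ k−1, so N_k = 5 + N_{k-1}^2 + N_{k-1}^2 + N_{k-1}.
N_0 = 5
N_1 = 5 + 5^2 + 5^2 + 5 = 60

60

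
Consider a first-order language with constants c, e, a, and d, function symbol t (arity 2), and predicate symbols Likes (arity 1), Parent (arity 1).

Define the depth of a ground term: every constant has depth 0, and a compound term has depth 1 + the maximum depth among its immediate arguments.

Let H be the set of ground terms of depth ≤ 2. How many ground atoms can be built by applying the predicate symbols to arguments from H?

808

First count ground terms of depth ≤ 2.
Let N_k = |{terms of depth ≤ k}|. Then N_0 = 4 and N_k = 4 + N_{k-1}^2 for k ≥ 1 (one summand per function symbol, arity giving the exponent).
N_0 = 4
N_1 = 4 + 4^2 = 20
N_2 = 4 + 20^2 = 404
So |H| = 404.
Ground atoms are formed by filling each argument slot of a predicate with a term from H, so an r-ary predicate gives |H|^r atoms:
  Likes: 404;  Parent: 404
Total ground atoms: 404 + 404 = 808.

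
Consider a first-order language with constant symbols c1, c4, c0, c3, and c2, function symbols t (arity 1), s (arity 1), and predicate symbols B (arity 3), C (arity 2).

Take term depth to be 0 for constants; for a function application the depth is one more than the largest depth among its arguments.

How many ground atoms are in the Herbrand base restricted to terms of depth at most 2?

44100

First count ground terms of depth ≤ 2.
Let N_k count ground terms of depth at most k. Each non-constant term of depth ≤ k is some function symbol applied to depth-≤(k−1) arguments, giving N_k = 5 + N_{k-1} + N_{k-1}.
N_0 = 5
N_1 = 5 + 5 + 5 = 15
N_2 = 5 + 15 + 15 = 35
So |H| = 35.
For each predicate symbol, the number of ground atoms is |H| raised to its arity; summing:
  B: 35^3 = 42875;  C: 35^2 = 1225
Total ground atoms: 42875 + 1225 = 44100.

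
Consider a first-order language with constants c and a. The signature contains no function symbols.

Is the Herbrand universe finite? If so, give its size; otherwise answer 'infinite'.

2

There are no function symbols, so every ground term is one of the 2 constants.
The Herbrand universe is {c, a}, which is finite with 2 elements.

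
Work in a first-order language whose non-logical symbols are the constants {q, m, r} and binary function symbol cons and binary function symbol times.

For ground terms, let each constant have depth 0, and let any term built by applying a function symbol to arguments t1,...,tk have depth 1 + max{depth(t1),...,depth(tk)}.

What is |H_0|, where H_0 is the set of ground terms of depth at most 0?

3

Let N_k = |{terms of depth ≤ k}|. Then N_0 = 3 and N_k = 3 + N_{k-1}^2 + N_{k-1}^2 for k ≥ 1 (one summand per function symbol, arity giving the exponent).
N_0 = 3
Explicitly: q, m, r.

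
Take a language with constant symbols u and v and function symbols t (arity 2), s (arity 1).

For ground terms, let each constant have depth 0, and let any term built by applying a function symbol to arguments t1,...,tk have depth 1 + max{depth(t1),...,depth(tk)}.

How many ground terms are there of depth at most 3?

5552

Let N_k count ground terms of depth at most k. Each non-constant term of depth ≤ k is some function symbol applied to depth-≤(k−1) arguments, giving N_k = 2 + N_{k-1}^2 + N_{k-1}.
N_0 = 2
N_1 = 2 + 2^2 + 2 = 8
N_2 = 2 + 8^2 + 8 = 74
N_3 = 2 + 74^2 + 74 = 5552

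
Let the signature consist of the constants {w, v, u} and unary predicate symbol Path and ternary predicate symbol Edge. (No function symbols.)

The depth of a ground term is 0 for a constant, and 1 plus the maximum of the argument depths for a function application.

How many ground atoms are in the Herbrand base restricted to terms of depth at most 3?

30

First count ground terms of depth ≤ 3.
With no function symbols every ground term is a constant, so there are exactly 3 ground terms at every depth bound.
N_0 = 3
N_1 = 3
N_2 = 3
N_3 = 3
Explicitly: w, v, u.
So |H| = 3.
Ground atoms are formed by filling each argument slot of a predicate with a term from H, so an r-ary predicate gives |H|^r atoms:
  Path: 3;  Edge: 3^3 = 27
Total ground atoms: 3 + 27 = 30.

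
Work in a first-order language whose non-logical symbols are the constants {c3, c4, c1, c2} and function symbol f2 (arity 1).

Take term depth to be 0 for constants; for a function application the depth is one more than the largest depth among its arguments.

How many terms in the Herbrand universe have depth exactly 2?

4

Count level by level. With function symbols f2/1, the terms of depth ≤ k are the 4 constants together with each function applied to depth-≤(k−1) tuples, so N_k = 4 + N_{k-1}.
N_0 = 4
N_1 = 4 + 4 = 8
N_2 = 4 + 8 = 12
Terms of depth exactly 2: N_2 − N_1 = 12 − 8 = 4.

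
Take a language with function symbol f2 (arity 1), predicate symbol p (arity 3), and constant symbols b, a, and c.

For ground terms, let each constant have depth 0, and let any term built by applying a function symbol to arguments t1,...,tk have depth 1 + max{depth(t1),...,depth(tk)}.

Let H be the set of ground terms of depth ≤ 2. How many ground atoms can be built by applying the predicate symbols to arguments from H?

729

First count ground terms of depth ≤ 2.
Let N_k count ground terms of depth at most k. Each non-constant term of depth ≤ k is some function symbol applied to depth-≤(k−1) arguments, giving N_k = 3 + N_{k-1}.
N_0 = 3
N_1 = 3 + 3 = 6
N_2 = 3 + 6 = 9
Explicitly: b, a, c, f2(b), f2(a), f2(c), f2(f2(b)), f2(f2(a)), f2(f2(c)).
So |H| = 9.
For each predicate symbol, the number of ground atoms is |H| raised to its arity; summing:
  p: 9^3 = 729
Total ground atoms: 729.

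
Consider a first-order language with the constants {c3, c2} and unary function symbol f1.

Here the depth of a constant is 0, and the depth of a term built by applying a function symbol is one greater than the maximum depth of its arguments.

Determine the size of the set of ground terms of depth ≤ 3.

8

Write N_k for the number of ground terms of depth ≤ k. A term of depth ≤ k is either a constant or a function symbol applied to arguments of depth ≤ k−1, so N_k = 2 + N_{k-1}.
N_0 = 2
N_1 = 2 + 2 = 4
N_2 = 2 + 4 = 6
N_3 = 2 + 6 = 8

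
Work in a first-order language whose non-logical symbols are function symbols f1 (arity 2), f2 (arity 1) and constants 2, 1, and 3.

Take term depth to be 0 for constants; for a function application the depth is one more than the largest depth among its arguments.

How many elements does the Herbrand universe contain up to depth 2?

Let N_k count ground terms of depth at most k. Each non-constant term of depth ≤ k is some function symbol applied to depth-≤(k−1) arguments, giving N_k = 3 + N_{k-1}^2 + N_{k-1}.
N_0 = 3
N_1 = 3 + 3^2 + 3 = 15
N_2 = 3 + 15^2 + 15 = 243

243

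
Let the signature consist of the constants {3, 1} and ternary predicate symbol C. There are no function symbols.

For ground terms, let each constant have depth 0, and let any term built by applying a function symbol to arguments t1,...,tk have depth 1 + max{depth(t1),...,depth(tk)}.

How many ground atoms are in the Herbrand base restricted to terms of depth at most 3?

First count ground terms of depth ≤ 3.
With no function symbols every ground term is a constant, so there are exactly 2 ground terms at every depth bound.
N_0 = 2
N_1 = 2
N_2 = 2
N_3 = 2
Explicitly: 3, 1.
So |H| = 2.
A ground atom is a predicate applied to a tuple of terms from H, so the count is the sum over predicates of |H|^arity:
  C: 2^3 = 8
Total ground atoms: 8.

8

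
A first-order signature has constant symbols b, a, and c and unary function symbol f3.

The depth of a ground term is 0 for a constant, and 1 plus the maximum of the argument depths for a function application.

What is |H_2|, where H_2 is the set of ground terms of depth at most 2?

If N_k denotes the number of depth-≤k ground terms, the 3 constants give N_0 = 3, and each function symbol of arity r contributes N_{k-1}^r new terms at level k: N_k = 3 + N_{k-1}.
N_0 = 3
N_1 = 3 + 3 = 6
N_2 = 3 + 6 = 9
Explicitly: b, a, c, f3(b), f3(a), f3(c), f3(f3(b)), f3(f3(a)), f3(f3(c)).

9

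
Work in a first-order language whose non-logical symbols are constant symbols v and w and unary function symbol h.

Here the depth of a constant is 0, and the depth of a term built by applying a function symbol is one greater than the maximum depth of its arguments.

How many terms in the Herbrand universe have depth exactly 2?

Count level by level. With function symbols h/1, the terms of depth ≤ k are the 2 constants together with each function applied to depth-≤(k−1) tuples, so N_k = 2 + N_{k-1}.
N_0 = 2
N_1 = 2 + 2 = 4
N_2 = 2 + 4 = 6
Terms of depth exactly 2: N_2 − N_1 = 6 − 4 = 2.

2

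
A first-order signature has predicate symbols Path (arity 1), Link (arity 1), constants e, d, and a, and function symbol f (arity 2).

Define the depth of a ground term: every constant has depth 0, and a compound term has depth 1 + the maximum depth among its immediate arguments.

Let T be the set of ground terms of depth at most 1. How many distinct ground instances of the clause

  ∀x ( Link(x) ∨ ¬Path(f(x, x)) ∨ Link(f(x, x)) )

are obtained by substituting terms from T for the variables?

Ground terms of depth ≤ 1:
  If N_k denotes the number of depth-≤k ground terms, the 3 constants give N_0 = 3, and each function symbol of arity r contributes N_{k-1}^r new terms at level k: N_k = 3 + N_{k-1}^2.
  N_0 = 3
  N_1 = 3 + 3^2 = 12
  Explicitly: e, d, a, f(e, e), f(e, d), f(e, a), f(d, e), f(d, d), f(d, a), f(a, e), f(a, d), f(a, a).
So there are 12 ground terms available for substitution.
The body mentions the single quantified variable x; since ground terms form a free algebra, no two substitutions collapse to the same formula.
Number of ground instances = 12.

12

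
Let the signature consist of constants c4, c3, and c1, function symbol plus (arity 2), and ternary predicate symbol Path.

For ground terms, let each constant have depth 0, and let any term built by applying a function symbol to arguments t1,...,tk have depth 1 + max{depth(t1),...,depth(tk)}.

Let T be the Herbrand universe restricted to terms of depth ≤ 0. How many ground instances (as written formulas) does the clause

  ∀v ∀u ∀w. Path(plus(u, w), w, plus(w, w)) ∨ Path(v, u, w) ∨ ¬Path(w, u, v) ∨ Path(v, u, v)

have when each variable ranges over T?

27

Ground terms of depth ≤ 0:
  Write N_k for the number of ground terms of depth ≤ k. A term of depth ≤ k is either a constant or a function symbol applied to arguments of depth ≤ k−1, so N_k = 3 + N_{k-1}^2.
  N_0 = 3
So there are 3 ground terms available for substitution.
The body mentions every one of the 3 quantified variables; since ground terms form a free algebra, no two substitutions collapse to the same formula.
Number of ground instances = 3^3 = 27.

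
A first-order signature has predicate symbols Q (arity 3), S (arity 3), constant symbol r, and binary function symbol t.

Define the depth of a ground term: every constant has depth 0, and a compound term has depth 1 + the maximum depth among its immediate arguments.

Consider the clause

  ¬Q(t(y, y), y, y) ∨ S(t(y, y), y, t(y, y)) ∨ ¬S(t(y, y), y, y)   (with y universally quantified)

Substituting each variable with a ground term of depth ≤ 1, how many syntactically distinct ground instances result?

Ground terms of depth ≤ 1:
  Write N_k for the number of ground terms of depth ≤ k. A term of depth ≤ k is either a constant or a function symbol applied to arguments of depth ≤ k−1, so N_k = 1 + N_{k-1}^2.
  N_0 = 1
  N_1 = 1 + 1^2 = 2
  Explicitly: r, t(r, r).
So there are 2 ground terms available for substitution.
The variable y ranges independently over the available ground terms, and distinct assignments produce distinct instances.
Number of ground instances = 2.

2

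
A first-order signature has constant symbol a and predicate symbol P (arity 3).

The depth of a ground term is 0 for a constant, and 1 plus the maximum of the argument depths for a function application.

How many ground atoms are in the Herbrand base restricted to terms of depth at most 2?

1

First count ground terms of depth ≤ 2.
With no function symbols every ground term is a constant, so there is exactly 1 ground term at every depth bound.
N_0 = 1
N_1 = 1
N_2 = 1
So |H| = 1.
Each predicate of arity r yields |H|^r ground atoms (one per choice of an r-tuple from H):
  P: 1^3 = 1
Total ground atoms: 1.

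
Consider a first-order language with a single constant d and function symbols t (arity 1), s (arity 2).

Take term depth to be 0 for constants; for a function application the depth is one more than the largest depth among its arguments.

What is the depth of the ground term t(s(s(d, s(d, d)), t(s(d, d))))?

4

depth(s(d, d)) = 1 + max(0, 0) = 1
depth(s(d, s(d, d))) = 1 + max(0, 1) = 2
depth(t(s(d, d))) = 1 + depth(s(d, d)) = 1 + 1 = 2
depth(s(s(d, s(d, d)), t(s(d, d)))) = 1 + max(2, 2) = 3
depth(t(s(s(d, s(d, d)), t(s(d, d))))) = 1 + depth(s(s(d, s(d, d)), t(s(d, d)))) = 1 + 3 = 4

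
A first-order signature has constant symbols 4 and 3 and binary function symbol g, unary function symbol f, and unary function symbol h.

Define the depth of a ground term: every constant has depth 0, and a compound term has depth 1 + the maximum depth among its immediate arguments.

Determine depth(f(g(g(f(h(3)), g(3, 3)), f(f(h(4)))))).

depth(h(3)) = 1 + depth(3) = 1 + 0 = 1
depth(f(h(3))) = 1 + depth(h(3)) = 1 + 1 = 2
depth(g(3, 3)) = 1 + max(0, 0) = 1
depth(g(f(h(3)), g(3, 3))) = 1 + max(2, 1) = 3
depth(h(4)) = 1 + depth(4) = 1 + 0 = 1
depth(f(h(4))) = 1 + depth(h(4)) = 1 + 1 = 2
depth(f(f(h(4)))) = 1 + depth(f(h(4))) = 1 + 2 = 3
depth(g(g(f(h(3)), g(3, 3)), f(f(h(4))))) = 1 + max(3, 3) = 4
depth(f(g(g(f(h(3)), g(3, 3)), f(f(h(4)))))) = 1 + depth(g(g(f(h(3)), g(3, 3)), f(f(h(4))))) = 1 + 4 = 5

5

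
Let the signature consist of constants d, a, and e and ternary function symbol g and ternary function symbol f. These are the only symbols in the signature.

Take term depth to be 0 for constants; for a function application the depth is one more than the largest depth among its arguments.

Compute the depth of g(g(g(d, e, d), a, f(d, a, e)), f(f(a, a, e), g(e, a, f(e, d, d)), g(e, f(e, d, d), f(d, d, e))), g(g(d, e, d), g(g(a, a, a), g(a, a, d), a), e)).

depth(g(d, e, d)) = 1 + max(0, 0, 0) = 1
depth(f(d, a, e)) = 1 + max(0, 0, 0) = 1
depth(g(g(d, e, d), a, f(d, a, e))) = 1 + max(1, 0, 1) = 2
depth(f(a, a, e)) = 1 + max(0, 0, 0) = 1
depth(f(e, d, d)) = 1 + max(0, 0, 0) = 1
depth(g(e, a, f(e, d, d))) = 1 + max(0, 0, 1) = 2
depth(f(d, d, e)) = 1 + max(0, 0, 0) = 1
depth(g(e, f(e, d, d), f(d, d, e))) = 1 + max(0, 1, 1) = 2
depth(f(f(a, a, e), g(e, a, f(e, d, d)), g(e, f(e, d, d), f(d, d, e)))) = 1 + max(1, 2, 2) = 3
depth(g(a, a, a)) = 1 + max(0, 0, 0) = 1
depth(g(a, a, d)) = 1 + max(0, 0, 0) = 1
depth(g(g(a, a, a), g(a, a, d), a)) = 1 + max(1, 1, 0) = 2
depth(g(g(d, e, d), g(g(a, a, a), g(a, a, d), a), e)) = 1 + max(1, 2, 0) = 3
depth(g(g(g(d, e, d), a, f(d, a, e)), f(f(a, a, e), g(e, a, f(e, d, d)), g(e, f(e, d, d), f(d, d, e))), g(g(d, e, d), g(g(a, a, a), g(a, a, d), a), e))) = 1 + max(2, 3, 3) = 4

4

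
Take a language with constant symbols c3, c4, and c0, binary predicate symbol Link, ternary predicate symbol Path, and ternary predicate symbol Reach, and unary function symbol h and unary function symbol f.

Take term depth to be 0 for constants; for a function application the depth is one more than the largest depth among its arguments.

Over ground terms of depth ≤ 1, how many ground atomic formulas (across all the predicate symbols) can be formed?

First count ground terms of depth ≤ 1.
If N_k denotes the number of depth-≤k ground terms, the 3 constants give N_0 = 3, and each function symbol of arity r contributes N_{k-1}^r new terms at level k: N_k = 3 + N_{k-1} + N_{k-1}.
N_0 = 3
N_1 = 3 + 3 + 3 = 9
Explicitly: c3, c4, c0, h(c3), h(c4), h(c0), f(c3), f(c4), f(c0).
So |H| = 9.
A ground atom is a predicate applied to a tuple of terms from H, so the count is the sum over predicates of |H|^arity:
  Link: 9^2 = 81;  Path: 9^3 = 729;  Reach: 9^3 = 729
Total ground atoms: 81 + 729 + 729 = 1539.

1539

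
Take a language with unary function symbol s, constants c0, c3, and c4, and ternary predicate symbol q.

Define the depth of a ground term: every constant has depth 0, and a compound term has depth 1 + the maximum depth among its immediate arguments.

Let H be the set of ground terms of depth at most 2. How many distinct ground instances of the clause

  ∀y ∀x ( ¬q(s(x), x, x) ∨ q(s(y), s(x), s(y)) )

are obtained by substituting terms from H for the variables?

81

Ground terms of depth ≤ 2:
  Count level by level. With function symbols s/1, the terms of depth ≤ k are the 3 constants together with each function applied to depth-≤(k−1) tuples, so N_k = 3 + N_{k-1}.
  N_0 = 3
  N_1 = 3 + 3 = 6
  N_2 = 3 + 6 = 9
  Explicitly: c0, c3, c4, s(c0), s(c3), s(c4), s(s(c0)), s(s(c3)), s(s(c4)).
So there are 9 ground terms available for substitution.
Each of y, x ranges independently over the available ground terms, and distinct assignments produce distinct instances.
Number of ground instances = 9^2 = 81.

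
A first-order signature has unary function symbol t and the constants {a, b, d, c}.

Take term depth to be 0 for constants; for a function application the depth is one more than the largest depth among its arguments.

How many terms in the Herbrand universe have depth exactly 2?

4

Count level by level. With function symbols t/1, the terms of depth ≤ k are the 4 constants together with each function applied to depth-≤(k−1) tuples, so N_k = 4 + N_{k-1}.
N_0 = 4
N_1 = 4 + 4 = 8
N_2 = 4 + 8 = 12
Terms of depth exactly 2: N_2 − N_1 = 12 − 8 = 4.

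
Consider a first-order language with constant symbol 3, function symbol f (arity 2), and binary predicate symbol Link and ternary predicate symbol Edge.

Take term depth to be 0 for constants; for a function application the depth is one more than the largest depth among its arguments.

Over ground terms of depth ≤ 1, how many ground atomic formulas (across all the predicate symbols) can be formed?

First count ground terms of depth ≤ 1.
Let N_k = |{terms of depth ≤ k}|. Then N_0 = 1 and N_k = 1 + N_{k-1}^2 for k ≥ 1 (one summand per function symbol, arity giving the exponent).
N_0 = 1
N_1 = 1 + 1^2 = 2
Explicitly: 3, f(3, 3).
So |H| = 2.
Ground atoms are formed by filling each argument slot of a predicate with a term from H, so an r-ary predicate gives |H|^r atoms:
  Link: 2^2 = 4;  Edge: 2^3 = 8
Total ground atoms: 4 + 8 = 12.

12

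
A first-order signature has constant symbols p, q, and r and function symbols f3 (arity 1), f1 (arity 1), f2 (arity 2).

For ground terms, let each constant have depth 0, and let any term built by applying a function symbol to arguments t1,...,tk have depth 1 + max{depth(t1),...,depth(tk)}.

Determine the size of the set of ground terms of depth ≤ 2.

Count level by level. With function symbols f3/1, f1/1, f2/2, the terms of depth ≤ k are the 3 constants together with each function applied to depth-≤(k−1) tuples, so N_k = 3 + N_{k-1} + N_{k-1} + N_{k-1}^2.
N_0 = 3
N_1 = 3 + 3 + 3 + 3^2 = 18
N_2 = 3 + 18 + 18 + 18^2 = 363

363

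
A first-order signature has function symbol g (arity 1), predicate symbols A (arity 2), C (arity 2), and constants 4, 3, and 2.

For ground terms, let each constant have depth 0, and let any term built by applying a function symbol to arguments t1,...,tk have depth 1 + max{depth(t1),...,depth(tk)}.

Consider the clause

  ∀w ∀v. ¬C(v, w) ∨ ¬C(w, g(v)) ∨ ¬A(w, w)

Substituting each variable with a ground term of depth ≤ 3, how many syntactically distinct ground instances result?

144

Ground terms of depth ≤ 3:
  Count level by level. With function symbols g/1, the terms of depth ≤ k are the 3 constants together with each function applied to depth-≤(k−1) tuples, so N_k = 3 + N_{k-1}.
  N_0 = 3
  N_1 = 3 + 3 = 6
  N_2 = 3 + 6 = 9
  N_3 = 3 + 9 = 12
So there are 12 ground terms available for substitution.
The body mentions every one of the 2 quantified variables; since ground terms form a free algebra, no two substitutions collapse to the same formula.
Number of ground instances = 12^2 = 144.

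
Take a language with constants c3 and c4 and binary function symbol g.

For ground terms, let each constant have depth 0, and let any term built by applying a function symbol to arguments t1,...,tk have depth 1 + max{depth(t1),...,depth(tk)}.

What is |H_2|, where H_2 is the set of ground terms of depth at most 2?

Write N_k for the number of ground terms of depth ≤ k. A term of depth ≤ k is either a constant or a function symbol applied to arguments of depth ≤ k−1, so N_k = 2 + N_{k-1}^2.
N_0 = 2
N_1 = 2 + 2^2 = 6
N_2 = 2 + 6^2 = 38

38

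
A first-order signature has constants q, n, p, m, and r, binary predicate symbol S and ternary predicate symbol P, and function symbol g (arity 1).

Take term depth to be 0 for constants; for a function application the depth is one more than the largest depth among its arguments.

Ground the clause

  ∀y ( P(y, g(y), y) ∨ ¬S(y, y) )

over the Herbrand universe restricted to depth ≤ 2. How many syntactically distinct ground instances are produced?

Ground terms of depth ≤ 2:
  Count level by level. With function symbols g/1, the terms of depth ≤ k are the 5 constants together with each function applied to depth-≤(k−1) tuples, so N_k = 5 + N_{k-1}.
  N_0 = 5
  N_1 = 5 + 5 = 10
  N_2 = 5 + 10 = 15
So there are 15 ground terms available for substitution.
The body mentions the single quantified variable y; since ground terms form a free algebra, no two substitutions collapse to the same formula.
Number of ground instances = 15.

15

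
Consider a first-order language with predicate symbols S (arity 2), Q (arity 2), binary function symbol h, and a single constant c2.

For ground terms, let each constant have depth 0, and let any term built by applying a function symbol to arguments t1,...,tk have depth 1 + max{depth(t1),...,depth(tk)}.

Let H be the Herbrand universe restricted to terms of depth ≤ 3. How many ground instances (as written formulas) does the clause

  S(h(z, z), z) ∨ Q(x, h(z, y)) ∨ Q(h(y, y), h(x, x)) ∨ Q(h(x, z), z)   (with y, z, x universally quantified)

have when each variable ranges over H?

17576

Ground terms of depth ≤ 3:
  If N_k denotes the number of depth-≤k ground terms, the 1 constant gives N_0 = 1, and each function symbol of arity r contributes N_{k-1}^r new terms at level k: N_k = 1 + N_{k-1}^2.
  N_0 = 1
  N_1 = 1 + 1^2 = 2
  N_2 = 1 + 2^2 = 5
  N_3 = 1 + 5^2 = 26
So there are 26 ground terms available for substitution.
The clause has 3 distinct variables (y, z, x), each appearing in the body. In the free term algebra distinct substitutions yield syntactically distinct ground instances.
Number of ground instances = 26^3 = 17576.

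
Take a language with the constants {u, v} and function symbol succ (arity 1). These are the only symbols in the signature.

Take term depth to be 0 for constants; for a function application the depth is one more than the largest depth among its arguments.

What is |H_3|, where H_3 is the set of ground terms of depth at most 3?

8

Let N_k count ground terms of depth at most k. Each non-constant term of depth ≤ k is some function symbol applied to depth-≤(k−1) arguments, giving N_k = 2 + N_{k-1}.
N_0 = 2
N_1 = 2 + 2 = 4
N_2 = 2 + 4 = 6
N_3 = 2 + 6 = 8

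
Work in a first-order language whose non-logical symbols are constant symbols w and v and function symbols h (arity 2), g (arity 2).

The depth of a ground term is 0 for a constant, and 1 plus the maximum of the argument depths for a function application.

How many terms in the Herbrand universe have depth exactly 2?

Count level by level. With function symbols h/2, g/2, the terms of depth ≤ k are the 2 constants together with each function applied to depth-≤(k−1) tuples, so N_k = 2 + N_{k-1}^2 + N_{k-1}^2.
N_0 = 2
N_1 = 2 + 2^2 + 2^2 = 10
N_2 = 2 + 10^2 + 10^2 = 202
Terms of depth exactly 2: N_2 − N_1 = 202 − 10 = 192.

192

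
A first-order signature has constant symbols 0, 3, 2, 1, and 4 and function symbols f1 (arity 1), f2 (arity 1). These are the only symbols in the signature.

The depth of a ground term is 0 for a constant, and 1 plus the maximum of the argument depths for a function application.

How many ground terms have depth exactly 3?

40

Count level by level. With function symbols f1/1, f2/1, the terms of depth ≤ k are the 5 constants together with each function applied to depth-≤(k−1) tuples, so N_k = 5 + N_{k-1} + N_{k-1}.
N_0 = 5
N_1 = 5 + 5 + 5 = 15
N_2 = 5 + 15 + 15 = 35
N_3 = 5 + 35 + 35 = 75
Terms of depth exactly 3: N_3 − N_2 = 75 − 35 = 40.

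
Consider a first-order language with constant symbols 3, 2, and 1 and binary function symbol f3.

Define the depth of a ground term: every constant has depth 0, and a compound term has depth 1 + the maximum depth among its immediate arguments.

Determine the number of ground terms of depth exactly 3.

Write N_k for the number of ground terms of depth ≤ k. A term of depth ≤ k is either a constant or a function symbol applied to arguments of depth ≤ k−1, so N_k = 3 + N_{k-1}^2.
N_0 = 3
N_1 = 3 + 3^2 = 12
N_2 = 3 + 12^2 = 147
N_3 = 3 + 147^2 = 21612
Terms of depth exactly 3: N_3 − N_2 = 21612 − 147 = 21465.

21465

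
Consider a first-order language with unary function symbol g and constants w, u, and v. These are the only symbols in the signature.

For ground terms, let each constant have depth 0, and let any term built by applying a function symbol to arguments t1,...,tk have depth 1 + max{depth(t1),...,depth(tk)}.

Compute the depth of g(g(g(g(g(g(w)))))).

depth(g(w)) = 1 + depth(w) = 1 + 0 = 1
depth(g(g(w))) = 1 + depth(g(w)) = 1 + 1 = 2
depth(g(g(g(w)))) = 1 + depth(g(g(w))) = 1 + 2 = 3
depth(g(g(g(g(w))))) = 1 + depth(g(g(g(w)))) = 1 + 3 = 4
depth(g(g(g(g(g(w)))))) = 1 + depth(g(g(g(g(w))))) = 1 + 4 = 5
depth(g(g(g(g(g(g(w))))))) = 1 + depth(g(g(g(g(g(w)))))) = 1 + 5 = 6

6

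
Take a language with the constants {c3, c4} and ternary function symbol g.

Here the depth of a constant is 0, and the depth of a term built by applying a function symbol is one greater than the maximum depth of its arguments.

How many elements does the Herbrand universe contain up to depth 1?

Let N_k = |{terms of depth ≤ k}|. Then N_0 = 2 and N_k = 2 + N_{k-1}^3 for k ≥ 1 (one summand per function symbol, arity giving the exponent).
N_0 = 2
N_1 = 2 + 2^3 = 10

10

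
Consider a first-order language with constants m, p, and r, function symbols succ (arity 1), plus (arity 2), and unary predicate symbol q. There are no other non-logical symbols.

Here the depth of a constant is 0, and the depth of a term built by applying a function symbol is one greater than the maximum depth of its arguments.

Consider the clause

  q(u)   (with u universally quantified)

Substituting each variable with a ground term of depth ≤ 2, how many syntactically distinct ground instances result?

Ground terms of depth ≤ 2:
  Write N_k for the number of ground terms of depth ≤ k. A term of depth ≤ k is either a constant or a function symbol applied to arguments of depth ≤ k−1, so N_k = 3 + N_{k-1} + N_{k-1}^2.
  N_0 = 3
  N_1 = 3 + 3 + 3^2 = 15
  N_2 = 3 + 15 + 15^2 = 243
So there are 243 ground terms available for substitution.
There is 1 variable to instantiate (u),  occurring in at least one literal, so different choices give different ground instances.
Number of ground instances = 243.

243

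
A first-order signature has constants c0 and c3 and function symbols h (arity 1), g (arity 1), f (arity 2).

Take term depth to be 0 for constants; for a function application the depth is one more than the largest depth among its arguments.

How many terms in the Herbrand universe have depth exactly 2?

Let N_k count ground terms of depth at most k. Each non-constant term of depth ≤ k is some function symbol applied to depth-≤(k−1) arguments, giving N_k = 2 + N_{k-1} + N_{k-1} + N_{k-1}^2.
N_0 = 2
N_1 = 2 + 2 + 2 + 2^2 = 10
N_2 = 2 + 10 + 10 + 10^2 = 122
Terms of depth exactly 2: N_2 − N_1 = 122 − 10 = 112.

112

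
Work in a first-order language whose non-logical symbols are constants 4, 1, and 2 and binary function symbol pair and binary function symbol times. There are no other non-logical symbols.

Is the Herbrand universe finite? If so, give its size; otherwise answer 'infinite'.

The signature has at least one function symbol (pair, arity 2) and at least one constant (4).
Iterating pair gives infinitely many distinct ground terms: 4, pair(4, 4), pair(pair(4, 4), pair(4, 4)), ...
So the Herbrand universe is infinite.

infinite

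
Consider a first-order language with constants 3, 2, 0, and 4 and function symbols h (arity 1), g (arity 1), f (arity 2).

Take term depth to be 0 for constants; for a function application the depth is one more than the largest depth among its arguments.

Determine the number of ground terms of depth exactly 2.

816

If N_k denotes the number of depth-≤k ground terms, the 4 constants give N_0 = 4, and each function symbol of arity r contributes N_{k-1}^r new terms at level k: N_k = 4 + N_{k-1} + N_{k-1} + N_{k-1}^2.
N_0 = 4
N_1 = 4 + 4 + 4 + 4^2 = 28
N_2 = 4 + 28 + 28 + 28^2 = 844
Terms of depth exactly 2: N_2 − N_1 = 844 − 28 = 816.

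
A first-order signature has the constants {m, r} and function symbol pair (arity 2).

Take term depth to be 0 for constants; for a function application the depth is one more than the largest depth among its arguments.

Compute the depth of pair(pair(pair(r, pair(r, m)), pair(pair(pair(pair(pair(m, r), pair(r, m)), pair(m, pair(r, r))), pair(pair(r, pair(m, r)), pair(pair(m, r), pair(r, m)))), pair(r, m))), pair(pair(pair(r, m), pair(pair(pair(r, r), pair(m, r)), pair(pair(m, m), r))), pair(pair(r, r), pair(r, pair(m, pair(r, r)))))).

depth(pair(r, m)) = 1 + max(0, 0) = 1
depth(pair(r, pair(r, m))) = 1 + max(0, 1) = 2
depth(pair(m, r)) = 1 + max(0, 0) = 1
depth(pair(pair(m, r), pair(r, m))) = 1 + max(1, 1) = 2
depth(pair(r, r)) = 1 + max(0, 0) = 1
depth(pair(m, pair(r, r))) = 1 + max(0, 1) = 2
depth(pair(pair(pair(m, r), pair(r, m)), pair(m, pair(r, r)))) = 1 + max(2, 2) = 3
depth(pair(r, pair(m, r))) = 1 + max(0, 1) = 2
depth(pair(pair(r, pair(m, r)), pair(pair(m, r), pair(r, m)))) = 1 + max(2, 2) = 3
depth(pair(pair(pair(pair(m, r), pair(r, m)), pair(m, pair(r, r))), pair(pair(r, pair(m, r)), pair(pair(m, r), pair(r, m))))) = 1 + max(3, 3) = 4
depth(pair(pair(pair(pair(pair(m, r), pair(r, m)), pair(m, pair(r, r))), pair(pair(r, pair(m, r)), pair(pair(m, r), pair(r, m)))), pair(r, m))) = 1 + max(4, 1) = 5
depth(pair(pair(r, pair(r, m)), pair(pair(pair(pair(pair(m, r), pair(r, m)), pair(m, pair(r, r))), pair(pair(r, pair(m, r)), pair(pair(m, r), pair(r, m)))), pair(r, m)))) = 1 + max(2, 5) = 6
depth(pair(pair(r, r), pair(m, r))) = 1 + max(1, 1) = 2
depth(pair(m, m)) = 1 + max(0, 0) = 1
depth(pair(pair(m, m), r)) = 1 + max(1, 0) = 2
depth(pair(pair(pair(r, r), pair(m, r)), pair(pair(m, m), r))) = 1 + max(2, 2) = 3
depth(pair(pair(r, m), pair(pair(pair(r, r), pair(m, r)), pair(pair(m, m), r)))) = 1 + max(1, 3) = 4
depth(pair(r, pair(m, pair(r, r)))) = 1 + max(0, 2) = 3
depth(pair(pair(r, r), pair(r, pair(m, pair(r, r))))) = 1 + max(1, 3) = 4
depth(pair(pair(pair(r, m), pair(pair(pair(r, r), pair(m, r)), pair(pair(m, m), r))), pair(pair(r, r), pair(r, pair(m, pair(r, r)))))) = 1 + max(4, 4) = 5
depth(pair(pair(pair(r, pair(r, m)), pair(pair(pair(pair(pair(m, r), pair(r, m)), pair(m, pair(r, r))), pair(pair(r, pair(m, r)), pair(pair(m, r), pair(r, m)))), pair(r, m))), pair(pair(pair(r, m), pair(pair(pair(r, r), pair(m, r)), pair(pair(m, m), r))), pair(pair(r, r), pair(r, pair(m, pair(r, r))))))) = 1 + max(6, 5) = 7

7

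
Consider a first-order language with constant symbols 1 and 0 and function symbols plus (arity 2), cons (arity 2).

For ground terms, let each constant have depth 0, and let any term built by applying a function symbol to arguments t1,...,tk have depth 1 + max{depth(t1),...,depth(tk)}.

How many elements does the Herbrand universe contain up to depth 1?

Write N_k for the number of ground terms of depth ≤ k. A term of depth ≤ k is either a constant or a function symbol applied to arguments of depth ≤ k−1, so N_k = 2 + N_{k-1}^2 + N_{k-1}^2.
N_0 = 2
N_1 = 2 + 2^2 + 2^2 = 10
Explicitly: 1, 0, plus(1, 1), plus(1, 0), plus(0, 1), plus(0, 0), cons(1, 1), cons(1, 0), cons(0, 1), cons(0, 0).

10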